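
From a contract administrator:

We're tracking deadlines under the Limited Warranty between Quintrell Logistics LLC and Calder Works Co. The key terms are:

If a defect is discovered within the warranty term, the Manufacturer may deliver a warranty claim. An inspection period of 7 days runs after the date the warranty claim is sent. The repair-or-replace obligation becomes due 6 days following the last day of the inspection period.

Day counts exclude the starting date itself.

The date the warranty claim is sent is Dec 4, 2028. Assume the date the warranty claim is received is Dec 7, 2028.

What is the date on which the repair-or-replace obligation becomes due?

The last day of the inspection period: Dec 4, 2028 + 7 days = Dec 11, 2028.
Adding 6 calendar days to Dec 11, 2028 gives Dec 17, 2028, which is the date on which the repair-or-replace obligation becomes due.

Dec 17, 2028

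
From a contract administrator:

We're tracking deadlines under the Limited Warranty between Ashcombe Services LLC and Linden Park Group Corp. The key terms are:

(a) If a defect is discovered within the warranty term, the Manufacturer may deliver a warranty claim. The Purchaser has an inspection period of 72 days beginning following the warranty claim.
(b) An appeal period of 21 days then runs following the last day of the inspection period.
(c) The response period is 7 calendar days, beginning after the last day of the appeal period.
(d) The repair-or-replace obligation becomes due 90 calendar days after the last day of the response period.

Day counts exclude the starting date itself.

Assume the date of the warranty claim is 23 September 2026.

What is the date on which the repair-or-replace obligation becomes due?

The last day of the inspection period: 72 calendar days after 23 September 2026 is 4 December 2026.
The last day of the appeal period: 4 December 2026 + 21 days = 25 December 2026.
The last day of the response period: 7 calendar days after 25 December 2026 is 1 January 2027.
The date on which the repair-or-replace obligation becomes due: 90 calendar days after 1 January 2027 is 1 April 2027.

1 April 2027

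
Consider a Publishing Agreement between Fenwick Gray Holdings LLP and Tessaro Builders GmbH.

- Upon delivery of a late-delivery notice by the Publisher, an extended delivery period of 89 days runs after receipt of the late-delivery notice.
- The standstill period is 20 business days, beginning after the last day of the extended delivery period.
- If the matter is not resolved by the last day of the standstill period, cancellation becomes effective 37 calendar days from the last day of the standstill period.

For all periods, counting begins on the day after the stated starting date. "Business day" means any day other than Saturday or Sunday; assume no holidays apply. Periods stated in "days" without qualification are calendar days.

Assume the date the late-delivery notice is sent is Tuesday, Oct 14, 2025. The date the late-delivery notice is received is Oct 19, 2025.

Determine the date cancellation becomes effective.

Mar 22, 2026

Adding 89 calendar days to Oct 19, 2025 gives Jan 16, 2026, which is the last day of the extended delivery period.
The last day of the standstill period: 20 business days after Friday, Jan 16, 2026, skipping weekends — Jan 19, Jan 20, Jan 21, Jan 22, …, Feb 11, Feb 12, Feb 13 — lands on Friday, Feb 13, 2026.
Adding 37 calendar days to Feb 13, 2026 gives Mar 22, 2026, which is the date cancellation becomes effective.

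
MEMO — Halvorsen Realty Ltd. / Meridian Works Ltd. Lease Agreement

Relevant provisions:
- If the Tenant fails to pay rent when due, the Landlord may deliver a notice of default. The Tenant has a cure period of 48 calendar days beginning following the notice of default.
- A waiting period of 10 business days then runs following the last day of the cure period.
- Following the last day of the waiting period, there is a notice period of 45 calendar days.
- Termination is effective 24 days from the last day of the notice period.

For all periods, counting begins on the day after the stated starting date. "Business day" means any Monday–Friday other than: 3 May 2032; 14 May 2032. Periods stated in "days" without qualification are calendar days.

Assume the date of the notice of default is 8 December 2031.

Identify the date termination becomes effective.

15 April 2032

The last day of the cure period: 48 calendar days after 8 December 2031 is 25 January 2032.
The last day of the waiting period: 10 business days after Sunday, 25 January 2032, skipping weekends — Jan 26, Jan 27, Jan 28, Jan 29, Jan 30, Feb 2, Feb 3, Feb 4, Feb 5, Feb 6 — lands on Friday, 6 February 2032.
Adding 45 calendar days to 6 February 2032 gives 22 March 2032, which is the last day of the notice period.
The date termination becomes effective: 22 March 2032 + 24 days = 15 April 2032.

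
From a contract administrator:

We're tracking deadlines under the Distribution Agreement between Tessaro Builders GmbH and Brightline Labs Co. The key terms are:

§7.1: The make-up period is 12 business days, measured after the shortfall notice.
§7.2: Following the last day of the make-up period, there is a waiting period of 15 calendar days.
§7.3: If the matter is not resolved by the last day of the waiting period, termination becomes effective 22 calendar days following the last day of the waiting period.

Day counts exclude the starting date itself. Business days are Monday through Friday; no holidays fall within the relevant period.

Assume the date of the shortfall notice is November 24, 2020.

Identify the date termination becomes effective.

January 16, 2021

The last day of the make-up period: 12 business days after Tuesday, November 24, 2020, skipping weekends — Nov 25, Nov 26, Nov 27, Nov 30, …, Dec 8, Dec 9, Dec 10 — lands on Thursday, December 10, 2020.
The last day of the waiting period: December 10, 2020 + 15 days = December 25, 2020.
The date termination becomes effective: 22 calendar days after December 25, 2020 is January 16, 2021.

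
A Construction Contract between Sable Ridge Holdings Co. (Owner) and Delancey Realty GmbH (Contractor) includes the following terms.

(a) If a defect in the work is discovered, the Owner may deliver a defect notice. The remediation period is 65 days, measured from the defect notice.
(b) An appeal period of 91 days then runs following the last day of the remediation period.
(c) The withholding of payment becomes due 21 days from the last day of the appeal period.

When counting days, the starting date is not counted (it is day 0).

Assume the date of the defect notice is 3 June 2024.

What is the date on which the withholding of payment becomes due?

27 November 2024

The last day of the remediation period: 65 calendar days after 3 June 2024 is 7 August 2024.
The last day of the appeal period: 91 calendar days after 7 August 2024 is 6 November 2024.
The date on which the withholding of payment becomes due: 6 November 2024 + 21 days = 27 November 2024.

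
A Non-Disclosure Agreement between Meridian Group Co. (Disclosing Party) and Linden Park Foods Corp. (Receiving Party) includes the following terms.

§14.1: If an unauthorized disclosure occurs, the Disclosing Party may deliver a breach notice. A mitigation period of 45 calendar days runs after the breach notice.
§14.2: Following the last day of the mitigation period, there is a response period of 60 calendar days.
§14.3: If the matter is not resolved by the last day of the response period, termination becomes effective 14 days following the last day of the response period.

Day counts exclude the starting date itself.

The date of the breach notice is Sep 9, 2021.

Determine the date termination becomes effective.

Jan 6, 2022

The last day of the mitigation period: 45 calendar days after Sep 9, 2021 is Oct 24, 2021.
Adding 60 calendar days to Oct 24, 2021 gives Dec 23, 2021, which is the last day of the response period.
Adding 14 calendar days to Dec 23, 2021 gives Jan 6, 2022, which is the date termination becomes effective.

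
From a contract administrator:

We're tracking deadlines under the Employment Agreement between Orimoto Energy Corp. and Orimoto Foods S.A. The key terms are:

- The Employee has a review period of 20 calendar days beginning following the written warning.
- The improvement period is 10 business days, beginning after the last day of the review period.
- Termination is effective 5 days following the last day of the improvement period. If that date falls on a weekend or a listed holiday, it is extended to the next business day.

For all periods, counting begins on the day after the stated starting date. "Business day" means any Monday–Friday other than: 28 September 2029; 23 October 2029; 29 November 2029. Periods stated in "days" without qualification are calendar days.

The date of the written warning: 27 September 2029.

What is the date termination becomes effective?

6 November 2029

The last day of the review period: 27 September 2029 + 20 days = 17 October 2029.
The last day of the improvement period: 10 business days after Wednesday, 17 October 2029, skipping weekends and the listed holiday on Oct 23 — Oct 18, Oct 19, Oct 22, Oct 24, Oct 25, Oct 26, Oct 29, Oct 30, Oct 31, Nov 1 — lands on Thursday, 1 November 2029.
The date termination becomes effective: 1 November 2029 + 5 days = 6 November 2029. 6 November 2029 is a Tuesday and is not a listed holiday, so no roll-forward applies.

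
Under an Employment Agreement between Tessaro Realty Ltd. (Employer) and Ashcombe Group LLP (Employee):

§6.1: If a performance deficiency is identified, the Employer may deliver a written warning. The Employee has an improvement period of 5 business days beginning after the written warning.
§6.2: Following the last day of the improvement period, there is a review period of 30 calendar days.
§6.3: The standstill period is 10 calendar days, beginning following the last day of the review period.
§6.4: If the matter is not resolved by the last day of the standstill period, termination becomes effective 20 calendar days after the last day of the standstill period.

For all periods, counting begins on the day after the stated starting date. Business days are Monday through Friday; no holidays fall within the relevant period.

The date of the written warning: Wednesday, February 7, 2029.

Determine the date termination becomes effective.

April 15, 2029

The last day of the improvement period: counting 5 business days from Wednesday, February 7, 2029 (Feb 8, Feb 9, Feb 12, Feb 13, Feb 14, skipping weekends) reaches Wednesday, February 14, 2029.
The last day of the review period: 30 calendar days after February 14, 2029 is March 16, 2029.
Adding 10 calendar days to March 16, 2029 gives March 26, 2029, which is the last day of the standstill period.
Adding 20 calendar days to March 26, 2029 gives April 15, 2029, which is the date termination becomes effective.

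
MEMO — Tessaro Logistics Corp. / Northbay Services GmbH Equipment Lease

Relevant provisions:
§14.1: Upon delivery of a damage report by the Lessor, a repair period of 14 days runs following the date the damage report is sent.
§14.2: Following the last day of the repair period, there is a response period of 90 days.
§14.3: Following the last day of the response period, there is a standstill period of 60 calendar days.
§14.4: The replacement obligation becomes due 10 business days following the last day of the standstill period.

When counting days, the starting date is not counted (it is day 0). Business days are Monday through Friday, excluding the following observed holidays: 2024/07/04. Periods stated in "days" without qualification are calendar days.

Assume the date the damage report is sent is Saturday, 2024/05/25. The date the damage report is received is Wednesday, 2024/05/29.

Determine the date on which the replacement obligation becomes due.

The last day of the repair period: 2024/05/25 + 14 days = 2024/06/08.
Adding 90 calendar days to 2024/06/08 gives 2024/09/06, which is the last day of the response period.
Adding 60 calendar days to 2024/09/06 gives 2024/11/05, which is the last day of the standstill period.
From Tuesday, 2024/11/05, 10 business days (Nov 6, Nov 7, Nov 8, Nov 11, Nov 12, Nov 13, Nov 14, Nov 15, Nov 18, Nov 19, skipping weekends) brings us to Tuesday, 2024/11/19, which is the date on which the replacement obligation becomes due.

2024/11/19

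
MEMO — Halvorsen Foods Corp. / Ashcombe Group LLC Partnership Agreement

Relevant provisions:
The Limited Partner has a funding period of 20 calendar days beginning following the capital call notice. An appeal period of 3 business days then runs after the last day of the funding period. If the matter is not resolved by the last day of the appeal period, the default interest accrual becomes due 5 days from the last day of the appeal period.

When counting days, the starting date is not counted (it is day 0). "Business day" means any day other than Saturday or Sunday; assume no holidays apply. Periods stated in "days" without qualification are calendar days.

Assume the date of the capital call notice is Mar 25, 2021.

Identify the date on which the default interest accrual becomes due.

Apr 24, 2021

The last day of the funding period: Mar 25, 2021 + 20 days = Apr 14, 2021.
The last day of the appeal period: counting 3 business days from Wednesday, Apr 14, 2021 (Apr 15, Apr 16, Apr 19, skipping weekends) reaches Monday, Apr 19, 2021.
The date on which the default interest accrual becomes due: 5 calendar days after Apr 19, 2021 is Apr 24, 2021.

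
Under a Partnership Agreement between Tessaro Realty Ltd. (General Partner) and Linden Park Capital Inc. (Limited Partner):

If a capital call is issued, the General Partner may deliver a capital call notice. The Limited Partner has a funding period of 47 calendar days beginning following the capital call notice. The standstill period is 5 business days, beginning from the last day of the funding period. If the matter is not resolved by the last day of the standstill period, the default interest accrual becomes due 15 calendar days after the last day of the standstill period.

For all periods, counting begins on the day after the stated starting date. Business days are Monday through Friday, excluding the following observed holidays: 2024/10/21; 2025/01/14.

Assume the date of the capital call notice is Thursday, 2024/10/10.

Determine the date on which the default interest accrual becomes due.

2024/12/18

Adding 47 calendar days to 2024/10/10 gives 2024/11/26, which is the last day of the funding period.
From Tuesday, 2024/11/26, 5 business days (Nov 27, Nov 28, Nov 29, Dec 2, Dec 3, skipping weekends) brings us to Tuesday, 2024/12/03, which is the last day of the standstill period.
The date on which the default interest accrual becomes due: 2024/12/03 + 15 days = 2024/12/18.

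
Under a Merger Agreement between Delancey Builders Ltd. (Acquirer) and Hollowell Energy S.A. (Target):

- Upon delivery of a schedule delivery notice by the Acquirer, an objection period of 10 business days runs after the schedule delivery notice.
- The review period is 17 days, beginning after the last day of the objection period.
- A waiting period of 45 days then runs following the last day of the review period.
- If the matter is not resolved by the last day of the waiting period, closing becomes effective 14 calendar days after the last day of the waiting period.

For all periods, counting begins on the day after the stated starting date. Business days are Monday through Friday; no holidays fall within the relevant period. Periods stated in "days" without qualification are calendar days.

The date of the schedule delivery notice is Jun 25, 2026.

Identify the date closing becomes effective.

Sep 23, 2026

The last day of the objection period: counting 10 business days from Thursday, Jun 25, 2026 (Jun 26, Jun 29, Jun 30, Jul 1, Jul 2, Jul 3, Jul 6, Jul 7, Jul 8, Jul 9, skipping weekends) reaches Thursday, Jul 9, 2026.
Adding 17 calendar days to Jul 9, 2026 gives Jul 26, 2026, which is the last day of the review period.
The last day of the waiting period: Jul 26, 2026 + 45 days = Sep 9, 2026.
Adding 14 calendar days to Sep 9, 2026 gives Sep 23, 2026, which is the date closing becomes effective.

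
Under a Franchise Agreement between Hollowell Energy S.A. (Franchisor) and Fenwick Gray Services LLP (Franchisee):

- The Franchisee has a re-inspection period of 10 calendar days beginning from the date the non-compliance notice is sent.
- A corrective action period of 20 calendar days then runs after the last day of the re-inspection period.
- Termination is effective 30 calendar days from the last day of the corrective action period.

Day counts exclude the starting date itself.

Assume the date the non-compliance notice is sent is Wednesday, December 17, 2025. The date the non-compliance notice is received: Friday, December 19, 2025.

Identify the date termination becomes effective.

Adding 10 calendar days to December 17, 2025 gives December 27, 2025, which is the last day of the re-inspection period.
The last day of the corrective action period: 20 calendar days after December 27, 2025 is January 16, 2026.
The date termination becomes effective: 30 calendar days after January 16, 2026 is February 15, 2026.

February 15, 2026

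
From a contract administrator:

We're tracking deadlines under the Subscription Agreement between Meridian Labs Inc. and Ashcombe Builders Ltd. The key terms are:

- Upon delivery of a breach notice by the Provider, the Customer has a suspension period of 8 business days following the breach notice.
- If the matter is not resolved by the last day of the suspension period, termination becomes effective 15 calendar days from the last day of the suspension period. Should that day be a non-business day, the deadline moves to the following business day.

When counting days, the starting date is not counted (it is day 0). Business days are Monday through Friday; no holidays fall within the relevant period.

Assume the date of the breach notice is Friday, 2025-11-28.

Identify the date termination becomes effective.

2025-12-25

From Friday, 2025-11-28, 8 business days (Dec 1, Dec 2, Dec 3, Dec 4, Dec 5, Dec 8, Dec 9, Dec 10, skipping weekends) brings us to Wednesday, 2025-12-10, which is the last day of the suspension period.
Adding 15 calendar days to 2025-12-10 gives 2025-12-25, which is the date termination becomes effective. 2025-12-25 is a Thursday, so no roll-forward applies.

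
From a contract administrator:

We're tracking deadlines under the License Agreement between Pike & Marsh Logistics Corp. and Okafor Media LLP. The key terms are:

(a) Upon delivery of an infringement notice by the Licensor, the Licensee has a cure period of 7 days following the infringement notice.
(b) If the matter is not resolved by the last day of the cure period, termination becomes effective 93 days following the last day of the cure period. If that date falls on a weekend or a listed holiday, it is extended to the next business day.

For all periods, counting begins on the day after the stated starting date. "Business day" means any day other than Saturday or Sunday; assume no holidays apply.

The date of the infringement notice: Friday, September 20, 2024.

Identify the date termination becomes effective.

December 30, 2024

Adding 7 calendar days to September 20, 2024 gives September 27, 2024, which is the last day of the cure period.
Adding 93 calendar days to September 27, 2024 gives December 29, 2024, which is the date termination becomes effective. That falls on a Sunday, so it rolls to the next business day, Monday, December 30, 2024.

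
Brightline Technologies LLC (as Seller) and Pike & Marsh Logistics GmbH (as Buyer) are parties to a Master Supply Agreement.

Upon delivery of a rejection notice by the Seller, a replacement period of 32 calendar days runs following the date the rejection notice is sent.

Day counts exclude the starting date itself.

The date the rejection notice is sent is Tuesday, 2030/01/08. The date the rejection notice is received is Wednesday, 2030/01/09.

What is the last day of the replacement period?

2030/02/09

The last day of the replacement period: 32 calendar days after 2030/01/08 is 2030/02/09.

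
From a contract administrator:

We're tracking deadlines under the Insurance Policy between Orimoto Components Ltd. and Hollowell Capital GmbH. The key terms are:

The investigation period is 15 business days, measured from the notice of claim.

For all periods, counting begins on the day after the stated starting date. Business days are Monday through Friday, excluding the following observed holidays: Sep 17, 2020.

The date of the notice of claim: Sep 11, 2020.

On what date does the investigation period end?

From Friday, Sep 11, 2020, 15 business days (Sep 14, Sep 15, Sep 16, Sep 18, …, Oct 1, Oct 2, Oct 5, skipping weekends and the listed holiday on Sep 17) brings us to Monday, Oct 5, 2020, which is the last day of the investigation period.

Oct 5, 2020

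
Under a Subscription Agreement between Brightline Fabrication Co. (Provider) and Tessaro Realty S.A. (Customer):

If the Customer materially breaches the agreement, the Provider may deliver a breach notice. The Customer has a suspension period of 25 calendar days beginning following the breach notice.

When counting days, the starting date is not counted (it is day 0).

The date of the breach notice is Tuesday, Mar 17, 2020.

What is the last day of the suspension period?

Apr 11, 2020

The last day of the suspension period: Mar 17, 2020 + 25 days = Apr 11, 2020.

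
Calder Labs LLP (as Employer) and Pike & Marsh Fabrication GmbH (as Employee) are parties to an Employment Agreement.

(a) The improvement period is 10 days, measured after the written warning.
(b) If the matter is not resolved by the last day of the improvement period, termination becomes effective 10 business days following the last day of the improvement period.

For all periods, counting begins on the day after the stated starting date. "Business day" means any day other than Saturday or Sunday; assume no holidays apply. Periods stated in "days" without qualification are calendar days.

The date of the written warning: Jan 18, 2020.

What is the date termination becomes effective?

Feb 11, 2020

Adding 10 calendar days to Jan 18, 2020 gives Jan 28, 2020, which is the last day of the improvement period.
From Tuesday, Jan 28, 2020, 10 business days (Jan 29, Jan 30, Jan 31, Feb 3, Feb 4, Feb 5, Feb 6, Feb 7, Feb 10, Feb 11, skipping weekends) brings us to Tuesday, Feb 11, 2020, which is the date termination becomes effective.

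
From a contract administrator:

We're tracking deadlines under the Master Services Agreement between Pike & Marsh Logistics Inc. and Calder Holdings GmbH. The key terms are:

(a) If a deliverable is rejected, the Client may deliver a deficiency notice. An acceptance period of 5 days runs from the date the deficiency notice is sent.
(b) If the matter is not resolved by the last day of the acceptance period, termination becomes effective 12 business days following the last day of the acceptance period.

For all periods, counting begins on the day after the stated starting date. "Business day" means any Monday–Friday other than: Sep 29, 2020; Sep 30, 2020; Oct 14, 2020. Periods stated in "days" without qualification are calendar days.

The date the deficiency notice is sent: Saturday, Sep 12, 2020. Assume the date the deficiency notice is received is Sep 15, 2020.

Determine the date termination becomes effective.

Oct 7, 2020

The last day of the acceptance period: 5 calendar days after Sep 12, 2020 is Sep 17, 2020.
The date termination becomes effective: 12 business days after Thursday, Sep 17, 2020, skipping weekends and the listed holidays on Sep 29, Sep 30 — Sep 18, Sep 21, Sep 22, Sep 23, …, Oct 5, Oct 6, Oct 7 — lands on Wednesday, Oct 7, 2020.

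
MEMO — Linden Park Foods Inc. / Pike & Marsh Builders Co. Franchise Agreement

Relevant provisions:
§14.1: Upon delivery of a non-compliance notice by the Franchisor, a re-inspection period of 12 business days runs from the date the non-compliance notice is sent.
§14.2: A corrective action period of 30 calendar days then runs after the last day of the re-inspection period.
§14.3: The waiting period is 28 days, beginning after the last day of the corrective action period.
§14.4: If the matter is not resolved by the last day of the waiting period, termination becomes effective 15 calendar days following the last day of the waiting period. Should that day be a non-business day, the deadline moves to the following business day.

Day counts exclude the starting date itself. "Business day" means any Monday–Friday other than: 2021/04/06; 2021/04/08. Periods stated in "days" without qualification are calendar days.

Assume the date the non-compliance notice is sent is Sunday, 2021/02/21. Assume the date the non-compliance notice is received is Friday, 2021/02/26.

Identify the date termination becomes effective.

The last day of the re-inspection period: 12 business days after Sunday, 2021/02/21, skipping weekends — Feb 22, Feb 23, Feb 24, Feb 25, …, Mar 5, Mar 8, Mar 9 — lands on Tuesday, 2021/03/09.
The last day of the corrective action period: 2021/03/09 + 30 days = 2021/04/08.
The last day of the waiting period: 28 calendar days after 2021/04/08 is 2021/05/06.
Adding 15 calendar days to 2021/05/06 gives 2021/05/21, which is the date termination becomes effective. 2021/05/21 is a Friday and is not a listed holiday, so no roll-forward applies.

2021/05/21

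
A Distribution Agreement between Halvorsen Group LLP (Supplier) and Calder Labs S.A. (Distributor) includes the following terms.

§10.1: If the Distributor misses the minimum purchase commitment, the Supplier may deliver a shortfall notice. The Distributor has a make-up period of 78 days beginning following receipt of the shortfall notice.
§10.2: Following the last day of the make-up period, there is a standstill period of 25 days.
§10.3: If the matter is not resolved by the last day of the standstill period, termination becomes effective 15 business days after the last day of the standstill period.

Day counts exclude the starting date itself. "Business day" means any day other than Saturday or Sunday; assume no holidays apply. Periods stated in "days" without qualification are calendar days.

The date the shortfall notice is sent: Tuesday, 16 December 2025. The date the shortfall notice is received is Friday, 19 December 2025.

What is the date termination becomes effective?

22 April 2026

The last day of the make-up period: 19 December 2025 + 78 days = 7 March 2026.
The last day of the standstill period: 7 March 2026 + 25 days = 1 April 2026.
From Wednesday, 1 April 2026, 15 business days (Apr 2, Apr 3, Apr 6, Apr 7, …, Apr 20, Apr 21, Apr 22, skipping weekends) brings us to Wednesday, 22 April 2026, which is the date termination becomes effective.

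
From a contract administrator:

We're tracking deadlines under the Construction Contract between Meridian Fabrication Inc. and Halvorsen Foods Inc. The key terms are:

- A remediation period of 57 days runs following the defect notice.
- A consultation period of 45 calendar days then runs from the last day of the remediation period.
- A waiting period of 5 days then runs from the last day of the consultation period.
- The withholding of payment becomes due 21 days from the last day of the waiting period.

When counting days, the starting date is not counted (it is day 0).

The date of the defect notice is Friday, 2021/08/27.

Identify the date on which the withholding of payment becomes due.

Adding 57 calendar days to 2021/08/27 gives 2021/10/23, which is the last day of the remediation period.
Adding 45 calendar days to 2021/10/23 gives 2021/12/07, which is the last day of the consultation period.
The last day of the waiting period: 2021/12/07 + 5 days = 2021/12/12.
The date on which the withholding of payment becomes due: 21 calendar days after 2021/12/12 is 2022/01/02.

2022/01/02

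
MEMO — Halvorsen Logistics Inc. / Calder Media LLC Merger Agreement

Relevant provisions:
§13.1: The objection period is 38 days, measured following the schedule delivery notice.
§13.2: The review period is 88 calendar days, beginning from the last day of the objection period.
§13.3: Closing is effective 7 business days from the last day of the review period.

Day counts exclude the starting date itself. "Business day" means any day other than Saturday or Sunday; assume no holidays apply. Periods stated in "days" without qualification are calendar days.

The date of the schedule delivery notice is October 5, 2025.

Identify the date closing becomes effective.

The last day of the objection period: 38 calendar days after October 5, 2025 is November 12, 2025.
The last day of the review period: 88 calendar days after November 12, 2025 is February 8, 2026.
The date closing becomes effective: counting 7 business days from Sunday, February 8, 2026 (Feb 9, Feb 10, Feb 11, Feb 12, Feb 13, Feb 16, Feb 17, skipping weekends) reaches Tuesday, February 17, 2026.

February 17, 2026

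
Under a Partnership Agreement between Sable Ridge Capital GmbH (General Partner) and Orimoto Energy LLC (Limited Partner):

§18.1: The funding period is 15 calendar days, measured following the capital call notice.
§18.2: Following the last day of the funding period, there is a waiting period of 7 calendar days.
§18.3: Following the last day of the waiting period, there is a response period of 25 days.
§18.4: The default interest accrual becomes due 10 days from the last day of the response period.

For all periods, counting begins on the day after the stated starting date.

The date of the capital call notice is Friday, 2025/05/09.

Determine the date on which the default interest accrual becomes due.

2025/07/05

Adding 15 calendar days to 2025/05/09 gives 2025/05/24, which is the last day of the funding period.
Adding 7 calendar days to 2025/05/24 gives 2025/05/31, which is the last day of the waiting period.
Adding 25 calendar days to 2025/05/31 gives 2025/06/25, which is the last day of the response period.
The date on which the default interest accrual becomes due: 2025/06/25 + 10 days = 2025/07/05.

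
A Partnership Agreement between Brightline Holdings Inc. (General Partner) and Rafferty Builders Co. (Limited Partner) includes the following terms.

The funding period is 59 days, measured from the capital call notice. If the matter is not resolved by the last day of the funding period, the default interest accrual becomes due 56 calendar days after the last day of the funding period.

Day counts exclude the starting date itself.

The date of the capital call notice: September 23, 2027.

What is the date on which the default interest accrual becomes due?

The last day of the funding period: 59 calendar days after September 23, 2027 is November 21, 2027.
The date on which the default interest accrual becomes due: November 21, 2027 + 56 days = January 16, 2028.

January 16, 2028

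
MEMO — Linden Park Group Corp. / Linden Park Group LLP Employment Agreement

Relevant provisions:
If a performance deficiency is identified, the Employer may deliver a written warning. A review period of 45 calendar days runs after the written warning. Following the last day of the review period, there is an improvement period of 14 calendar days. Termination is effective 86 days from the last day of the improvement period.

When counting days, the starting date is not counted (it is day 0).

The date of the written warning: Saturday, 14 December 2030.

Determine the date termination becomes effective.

Adding 45 calendar days to 14 December 2030 gives 28 January 2031, which is the last day of the review period.
The last day of the improvement period: 14 calendar days after 28 January 2031 is 11 February 2031.
The date termination becomes effective: 11 February 2031 + 86 days = 8 May 2031.

8 May 2031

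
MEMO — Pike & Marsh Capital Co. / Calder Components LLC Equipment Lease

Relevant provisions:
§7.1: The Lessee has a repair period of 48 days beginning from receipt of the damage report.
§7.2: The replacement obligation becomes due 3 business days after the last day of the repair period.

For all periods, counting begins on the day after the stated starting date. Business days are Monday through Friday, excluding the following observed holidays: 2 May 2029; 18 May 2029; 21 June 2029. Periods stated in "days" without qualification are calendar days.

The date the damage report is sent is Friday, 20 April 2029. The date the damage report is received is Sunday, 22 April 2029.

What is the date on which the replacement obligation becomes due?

13 June 2029

The last day of the repair period: 22 April 2029 + 48 days = 9 June 2029.
From Saturday, 9 June 2029, 3 business days (Jun 11, Jun 12, Jun 13, skipping weekends) brings us to Wednesday, 13 June 2029, which is the date on which the replacement obligation becomes due.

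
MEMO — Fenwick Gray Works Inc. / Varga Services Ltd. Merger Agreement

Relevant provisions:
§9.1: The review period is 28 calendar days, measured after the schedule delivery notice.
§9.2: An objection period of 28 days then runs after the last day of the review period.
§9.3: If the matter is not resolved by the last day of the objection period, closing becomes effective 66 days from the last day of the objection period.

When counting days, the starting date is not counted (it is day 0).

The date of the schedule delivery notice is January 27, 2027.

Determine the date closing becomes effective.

May 29, 2027

The last day of the review period: January 27, 2027 + 28 days = February 24, 2027.
The last day of the objection period: 28 calendar days after February 24, 2027 is March 24, 2027.
Adding 66 calendar days to March 24, 2027 gives May 29, 2027, which is the date closing becomes effective.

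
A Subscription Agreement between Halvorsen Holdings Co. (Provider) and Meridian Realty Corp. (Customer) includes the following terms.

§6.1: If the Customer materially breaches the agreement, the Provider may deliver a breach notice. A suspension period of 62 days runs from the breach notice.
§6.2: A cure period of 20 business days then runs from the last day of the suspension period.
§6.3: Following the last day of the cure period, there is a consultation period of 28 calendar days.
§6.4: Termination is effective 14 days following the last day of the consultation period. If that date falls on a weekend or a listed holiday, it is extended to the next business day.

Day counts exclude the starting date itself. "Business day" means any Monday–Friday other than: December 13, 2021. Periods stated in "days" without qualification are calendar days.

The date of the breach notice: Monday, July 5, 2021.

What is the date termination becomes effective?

Adding 62 calendar days to July 5, 2021 gives September 5, 2021, which is the last day of the suspension period.
The last day of the cure period: 20 business days after Sunday, September 5, 2021, skipping weekends — Sep 6, Sep 7, Sep 8, Sep 9, …, Sep 29, Sep 30, Oct 1 — lands on Friday, October 1, 2021.
The last day of the consultation period: October 1, 2021 + 28 days = October 29, 2021.
The date termination becomes effective: October 29, 2021 + 14 days = November 12, 2021. November 12, 2021 is a Friday and is not a listed holiday, so no roll-forward applies.

November 12, 2021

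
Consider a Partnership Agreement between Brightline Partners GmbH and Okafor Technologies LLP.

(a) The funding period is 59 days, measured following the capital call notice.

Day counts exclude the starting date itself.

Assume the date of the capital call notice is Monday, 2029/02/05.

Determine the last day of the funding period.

2029/04/05

The last day of the funding period: 59 calendar days after 2029/02/05 is 2029/04/05.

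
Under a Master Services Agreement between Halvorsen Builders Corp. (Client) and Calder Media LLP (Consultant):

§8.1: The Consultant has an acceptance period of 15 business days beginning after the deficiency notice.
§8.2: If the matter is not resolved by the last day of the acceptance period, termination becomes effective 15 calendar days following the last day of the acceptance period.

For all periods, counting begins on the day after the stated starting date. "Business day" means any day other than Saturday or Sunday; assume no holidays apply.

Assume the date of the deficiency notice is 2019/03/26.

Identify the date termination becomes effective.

The last day of the acceptance period: counting 15 business days from Tuesday, 2019/03/26 (Mar 27, Mar 28, Mar 29, Apr 1, …, Apr 12, Apr 15, Apr 16, skipping weekends) reaches Tuesday, 2019/04/16.
The date termination becomes effective: 15 calendar days after 2019/04/16 is 2019/05/01.

2019/05/01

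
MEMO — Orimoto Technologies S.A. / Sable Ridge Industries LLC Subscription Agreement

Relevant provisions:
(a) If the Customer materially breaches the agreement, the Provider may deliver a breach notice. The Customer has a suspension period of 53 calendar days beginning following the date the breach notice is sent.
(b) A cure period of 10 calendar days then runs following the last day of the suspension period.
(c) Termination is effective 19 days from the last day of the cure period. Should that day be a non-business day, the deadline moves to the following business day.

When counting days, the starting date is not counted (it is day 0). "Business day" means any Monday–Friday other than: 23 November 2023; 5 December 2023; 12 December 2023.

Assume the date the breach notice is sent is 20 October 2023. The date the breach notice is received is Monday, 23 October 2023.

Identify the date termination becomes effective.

10 January 2024

Adding 53 calendar days to 20 October 2023 gives 12 December 2023, which is the last day of the suspension period.
The last day of the cure period: 12 December 2023 + 10 days = 22 December 2023.
The date termination becomes effective: 22 December 2023 + 19 days = 10 January 2024. 10 January 2024 is a Wednesday and is not a listed holiday, so no roll-forward applies.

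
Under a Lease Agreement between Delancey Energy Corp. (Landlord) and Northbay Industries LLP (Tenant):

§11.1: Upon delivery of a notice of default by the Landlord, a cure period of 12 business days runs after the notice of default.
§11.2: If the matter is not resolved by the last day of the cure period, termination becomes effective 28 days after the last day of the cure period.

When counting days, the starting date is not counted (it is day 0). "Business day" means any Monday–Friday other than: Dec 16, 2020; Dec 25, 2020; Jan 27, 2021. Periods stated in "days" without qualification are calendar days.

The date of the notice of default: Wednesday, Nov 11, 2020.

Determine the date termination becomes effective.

From Wednesday, Nov 11, 2020, 12 business days (Nov 12, Nov 13, Nov 16, Nov 17, …, Nov 25, Nov 26, Nov 27, skipping weekends) brings us to Friday, Nov 27, 2020, which is the last day of the cure period.
The date termination becomes effective: 28 calendar days after Nov 27, 2020 is Dec 25, 2020.

Dec 25, 2020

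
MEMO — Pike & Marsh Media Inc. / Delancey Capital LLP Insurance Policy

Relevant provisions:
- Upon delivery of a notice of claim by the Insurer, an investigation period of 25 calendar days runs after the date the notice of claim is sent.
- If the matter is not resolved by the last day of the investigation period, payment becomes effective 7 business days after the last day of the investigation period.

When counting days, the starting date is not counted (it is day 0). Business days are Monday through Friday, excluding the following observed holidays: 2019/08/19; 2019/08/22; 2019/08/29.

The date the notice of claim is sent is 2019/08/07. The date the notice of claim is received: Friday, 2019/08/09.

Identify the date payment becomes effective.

The last day of the investigation period: 25 calendar days after 2019/08/07 is 2019/09/01.
The date payment becomes effective: counting 7 business days from Sunday, 2019/09/01 (Sep 2, Sep 3, Sep 4, Sep 5, Sep 6, Sep 9, Sep 10, skipping weekends) reaches Tuesday, 2019/09/10.

2019/09/10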